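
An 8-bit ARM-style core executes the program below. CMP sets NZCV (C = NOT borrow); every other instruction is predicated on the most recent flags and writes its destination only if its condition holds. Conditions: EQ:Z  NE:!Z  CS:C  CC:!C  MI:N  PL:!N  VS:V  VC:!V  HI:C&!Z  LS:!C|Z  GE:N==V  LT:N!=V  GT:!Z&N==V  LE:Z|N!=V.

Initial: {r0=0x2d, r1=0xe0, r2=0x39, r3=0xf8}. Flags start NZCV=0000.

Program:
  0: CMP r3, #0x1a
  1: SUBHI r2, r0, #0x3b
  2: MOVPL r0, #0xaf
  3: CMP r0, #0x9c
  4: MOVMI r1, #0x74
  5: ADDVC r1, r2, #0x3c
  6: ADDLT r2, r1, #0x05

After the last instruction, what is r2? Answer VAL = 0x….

0: ✓ CMP  NZCV=1010
1: ✓ SUBHI  r2←0xf2
2: · MOVPL
3: ✓ CMP  NZCV=1001
4: ✓ MOVMI  r1←0x74
5: · ADDVC
6: · ADDLT

VAL = 0xf2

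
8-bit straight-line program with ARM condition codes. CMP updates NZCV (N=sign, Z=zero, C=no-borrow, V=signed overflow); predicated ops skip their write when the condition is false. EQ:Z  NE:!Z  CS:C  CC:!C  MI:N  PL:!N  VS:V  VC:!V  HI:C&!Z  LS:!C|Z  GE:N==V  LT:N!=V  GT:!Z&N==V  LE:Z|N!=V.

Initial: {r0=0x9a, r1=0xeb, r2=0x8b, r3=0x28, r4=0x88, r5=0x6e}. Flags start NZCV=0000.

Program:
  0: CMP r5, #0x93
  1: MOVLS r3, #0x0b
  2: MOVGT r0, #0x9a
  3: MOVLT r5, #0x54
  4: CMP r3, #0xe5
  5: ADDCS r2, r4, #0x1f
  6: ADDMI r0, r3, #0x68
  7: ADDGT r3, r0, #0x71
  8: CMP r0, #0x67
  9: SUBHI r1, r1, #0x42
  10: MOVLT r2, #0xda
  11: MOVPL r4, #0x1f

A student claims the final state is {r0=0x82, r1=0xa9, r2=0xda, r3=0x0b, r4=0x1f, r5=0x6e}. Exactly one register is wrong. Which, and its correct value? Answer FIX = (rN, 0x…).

FIX = (r0, 0x9a)

[0] flags=1001 → (cmp)
[1] flags=1001 LS?T → r3=0x0b
[2] flags=1001 GT?T → r0=0x9a
[3] flags=1001 LT?F → skip
[4] flags=0000 → (cmp)
[5] flags=0000 CS?F → skip
[6] flags=0000 MI?F → skip
[7] flags=0000 GT?T → r3=0x0b
[8] flags=0011 → (cmp)
[9] flags=0011 HI?T → r1=0xa9
[10] flags=0011 LT?T → r2=0xda
[11] flags=0011 PL?T → r4=0x1f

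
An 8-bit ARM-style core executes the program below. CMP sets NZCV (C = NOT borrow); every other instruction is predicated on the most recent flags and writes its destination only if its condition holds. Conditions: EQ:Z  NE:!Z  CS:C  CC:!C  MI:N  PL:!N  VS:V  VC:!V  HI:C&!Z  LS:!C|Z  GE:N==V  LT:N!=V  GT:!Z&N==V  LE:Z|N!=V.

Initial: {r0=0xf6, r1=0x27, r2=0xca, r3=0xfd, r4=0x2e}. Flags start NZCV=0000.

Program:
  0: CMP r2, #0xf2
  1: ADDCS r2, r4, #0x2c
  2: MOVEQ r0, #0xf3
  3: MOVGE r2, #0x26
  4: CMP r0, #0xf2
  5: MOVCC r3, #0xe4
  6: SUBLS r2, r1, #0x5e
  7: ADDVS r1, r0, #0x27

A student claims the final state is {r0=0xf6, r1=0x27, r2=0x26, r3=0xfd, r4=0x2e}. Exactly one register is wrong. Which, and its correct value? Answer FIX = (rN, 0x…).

[0] flags=1000 → (cmp)
[1] flags=1000 CS?F → skip
[2] flags=1000 EQ?F → skip
[3] flags=1000 GE?F → skip
[4] flags=0010 → (cmp)
[5] flags=0010 CC?F → skip
[6] flags=0010 LS?F → skip
[7] flags=0010 VS?F → skip

FIX = (r2, 0xca)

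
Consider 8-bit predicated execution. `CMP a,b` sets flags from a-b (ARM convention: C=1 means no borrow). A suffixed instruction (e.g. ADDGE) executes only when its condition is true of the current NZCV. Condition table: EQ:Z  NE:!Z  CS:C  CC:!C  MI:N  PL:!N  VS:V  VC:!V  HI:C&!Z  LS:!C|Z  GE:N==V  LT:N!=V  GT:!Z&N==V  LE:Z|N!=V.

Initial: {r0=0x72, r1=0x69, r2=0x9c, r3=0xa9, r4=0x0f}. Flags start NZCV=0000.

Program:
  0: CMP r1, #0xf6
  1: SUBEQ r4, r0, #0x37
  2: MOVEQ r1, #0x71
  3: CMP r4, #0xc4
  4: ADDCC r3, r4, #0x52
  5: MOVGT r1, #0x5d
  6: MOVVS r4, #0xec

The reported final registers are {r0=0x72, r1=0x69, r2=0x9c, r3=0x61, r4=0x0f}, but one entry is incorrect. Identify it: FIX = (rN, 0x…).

FIX = (r1, 0x5d)

0: ✓ CMP  NZCV=0000
1: · SUBEQ
2: · MOVEQ
3: ✓ CMP  NZCV=0000
4: ✓ ADDCC  r3←0x61
5: ✓ MOVGT  r1←0x5d
6: · MOVVS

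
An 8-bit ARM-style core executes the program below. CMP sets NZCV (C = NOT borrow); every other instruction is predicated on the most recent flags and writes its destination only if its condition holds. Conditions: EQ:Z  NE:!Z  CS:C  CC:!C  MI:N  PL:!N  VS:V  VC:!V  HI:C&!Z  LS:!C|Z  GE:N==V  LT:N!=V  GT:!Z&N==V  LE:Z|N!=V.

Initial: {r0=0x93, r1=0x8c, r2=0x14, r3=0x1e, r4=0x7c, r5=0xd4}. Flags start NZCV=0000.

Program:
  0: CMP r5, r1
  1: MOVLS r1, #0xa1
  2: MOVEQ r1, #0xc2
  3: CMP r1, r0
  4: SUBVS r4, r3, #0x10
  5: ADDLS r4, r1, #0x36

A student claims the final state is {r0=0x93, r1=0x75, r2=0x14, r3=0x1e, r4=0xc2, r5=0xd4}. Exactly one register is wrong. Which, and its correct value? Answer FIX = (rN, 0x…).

0: ✓ CMP  NZCV=0010
1: · MOVLS
2: · MOVEQ
3: ✓ CMP  NZCV=1000
4: · SUBVS
5: ✓ ADDLS  r4←0xc2

FIX = (r1, 0x8c)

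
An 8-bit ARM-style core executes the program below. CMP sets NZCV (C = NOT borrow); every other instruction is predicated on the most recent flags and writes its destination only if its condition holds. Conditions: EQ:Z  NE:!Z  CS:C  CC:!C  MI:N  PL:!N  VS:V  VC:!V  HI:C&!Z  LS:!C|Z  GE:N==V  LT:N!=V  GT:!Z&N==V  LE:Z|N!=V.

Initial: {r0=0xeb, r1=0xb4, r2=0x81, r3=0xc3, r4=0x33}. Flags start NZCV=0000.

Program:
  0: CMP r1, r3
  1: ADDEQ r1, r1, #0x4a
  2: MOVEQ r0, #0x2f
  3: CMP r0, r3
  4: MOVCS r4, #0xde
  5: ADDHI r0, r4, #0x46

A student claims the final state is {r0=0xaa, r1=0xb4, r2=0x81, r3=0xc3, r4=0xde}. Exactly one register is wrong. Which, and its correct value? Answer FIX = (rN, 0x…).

0: ✓ CMP  NZCV=1000
1: · ADDEQ
2: · MOVEQ
3: ✓ CMP  NZCV=0010
4: ✓ MOVCS  r4←0xde
5: ✓ ADDHI  r0←0x24

FIX = (r0, 0x24)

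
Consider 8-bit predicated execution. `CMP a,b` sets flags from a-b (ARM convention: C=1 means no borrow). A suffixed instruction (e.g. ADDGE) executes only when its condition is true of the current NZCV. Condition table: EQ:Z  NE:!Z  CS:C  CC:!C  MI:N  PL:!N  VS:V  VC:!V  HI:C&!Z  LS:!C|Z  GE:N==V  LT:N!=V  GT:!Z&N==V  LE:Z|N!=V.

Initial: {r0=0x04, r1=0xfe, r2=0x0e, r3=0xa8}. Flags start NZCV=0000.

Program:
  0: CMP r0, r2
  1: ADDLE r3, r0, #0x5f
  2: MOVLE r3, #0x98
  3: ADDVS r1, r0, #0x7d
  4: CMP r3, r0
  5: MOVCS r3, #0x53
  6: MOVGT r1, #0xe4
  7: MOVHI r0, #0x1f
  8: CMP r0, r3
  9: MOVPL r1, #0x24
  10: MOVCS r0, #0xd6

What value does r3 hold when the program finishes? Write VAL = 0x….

VAL = 0x53

0: ✓ CMP  NZCV=1000
1: ✓ ADDLE  r3←0x63
2: ✓ MOVLE  r3←0x98
3: · ADDVS
4: ✓ CMP  NZCV=1010
5: ✓ MOVCS  r3←0x53
6: · MOVGT
7: ✓ MOVHI  r0←0x1f
8: ✓ CMP  NZCV=1000
9: · MOVPL
10: · MOVCS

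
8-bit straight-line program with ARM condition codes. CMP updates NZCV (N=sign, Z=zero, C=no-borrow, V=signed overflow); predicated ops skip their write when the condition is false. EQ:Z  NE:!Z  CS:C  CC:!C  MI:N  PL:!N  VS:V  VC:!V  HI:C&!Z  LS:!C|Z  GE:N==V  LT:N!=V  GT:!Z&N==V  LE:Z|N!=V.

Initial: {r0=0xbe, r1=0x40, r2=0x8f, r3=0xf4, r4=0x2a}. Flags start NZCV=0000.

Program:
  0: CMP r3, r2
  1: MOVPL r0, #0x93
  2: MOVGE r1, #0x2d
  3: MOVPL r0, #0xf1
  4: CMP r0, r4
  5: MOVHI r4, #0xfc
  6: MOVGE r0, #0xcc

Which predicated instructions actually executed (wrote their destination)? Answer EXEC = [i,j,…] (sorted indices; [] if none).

0: ✓ CMP  NZCV=0010
1: ✓ MOVPL  r0←0x93
2: ✓ MOVGE  r1←0x2d
3: ✓ MOVPL  r0←0xf1
4: ✓ CMP  NZCV=1010
5: ✓ MOVHI  r4←0xfc
6: · MOVGE

EXEC = [1,2,3,5]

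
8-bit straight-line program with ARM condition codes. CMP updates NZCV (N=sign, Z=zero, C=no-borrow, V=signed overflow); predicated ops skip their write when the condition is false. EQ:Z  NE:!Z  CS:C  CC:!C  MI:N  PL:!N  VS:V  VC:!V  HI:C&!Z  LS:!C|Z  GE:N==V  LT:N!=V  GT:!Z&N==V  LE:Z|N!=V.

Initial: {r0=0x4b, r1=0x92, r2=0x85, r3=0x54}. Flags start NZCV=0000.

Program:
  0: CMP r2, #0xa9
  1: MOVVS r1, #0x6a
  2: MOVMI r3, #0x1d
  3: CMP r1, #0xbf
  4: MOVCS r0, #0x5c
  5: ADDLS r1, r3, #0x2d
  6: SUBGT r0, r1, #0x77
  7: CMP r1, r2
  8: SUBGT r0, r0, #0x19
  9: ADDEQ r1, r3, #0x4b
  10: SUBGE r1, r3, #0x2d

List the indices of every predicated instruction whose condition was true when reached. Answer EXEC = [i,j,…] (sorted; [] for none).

EXEC = [2,5,8,10]

[0] flags=1000 → (cmp)
[1] flags=1000 VS?F → skip
[2] flags=1000 MI?T → r3=0x1d
[3] flags=1000 → (cmp)
[4] flags=1000 CS?F → skip
[5] flags=1000 LS?T → r1=0x4a
[6] flags=1000 GT?F → skip
[7] flags=1001 → (cmp)
[8] flags=1001 GT?T → r0=0x32
[9] flags=1001 EQ?F → skip
[10] flags=1001 GE?T → r1=0xf0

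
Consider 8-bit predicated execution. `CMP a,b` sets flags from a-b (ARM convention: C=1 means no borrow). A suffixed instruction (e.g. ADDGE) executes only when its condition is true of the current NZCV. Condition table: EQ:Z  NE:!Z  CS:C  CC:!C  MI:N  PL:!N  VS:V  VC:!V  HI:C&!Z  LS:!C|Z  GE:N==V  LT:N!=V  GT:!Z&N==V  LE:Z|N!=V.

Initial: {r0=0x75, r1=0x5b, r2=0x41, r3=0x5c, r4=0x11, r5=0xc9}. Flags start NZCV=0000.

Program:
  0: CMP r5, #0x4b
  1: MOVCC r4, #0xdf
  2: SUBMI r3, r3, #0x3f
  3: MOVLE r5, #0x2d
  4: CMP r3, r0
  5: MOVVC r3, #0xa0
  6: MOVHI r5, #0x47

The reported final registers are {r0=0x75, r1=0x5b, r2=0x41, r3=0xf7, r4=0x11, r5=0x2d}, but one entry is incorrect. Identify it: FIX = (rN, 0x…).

[0] flags=0011 → (cmp)
[1] flags=0011 CC?F → skip
[2] flags=0011 MI?F → skip
[3] flags=0011 LE?T → r5=0x2d
[4] flags=1000 → (cmp)
[5] flags=1000 VC?T → r3=0xa0
[6] flags=1000 HI?F → skip

FIX = (r3, 0xa0)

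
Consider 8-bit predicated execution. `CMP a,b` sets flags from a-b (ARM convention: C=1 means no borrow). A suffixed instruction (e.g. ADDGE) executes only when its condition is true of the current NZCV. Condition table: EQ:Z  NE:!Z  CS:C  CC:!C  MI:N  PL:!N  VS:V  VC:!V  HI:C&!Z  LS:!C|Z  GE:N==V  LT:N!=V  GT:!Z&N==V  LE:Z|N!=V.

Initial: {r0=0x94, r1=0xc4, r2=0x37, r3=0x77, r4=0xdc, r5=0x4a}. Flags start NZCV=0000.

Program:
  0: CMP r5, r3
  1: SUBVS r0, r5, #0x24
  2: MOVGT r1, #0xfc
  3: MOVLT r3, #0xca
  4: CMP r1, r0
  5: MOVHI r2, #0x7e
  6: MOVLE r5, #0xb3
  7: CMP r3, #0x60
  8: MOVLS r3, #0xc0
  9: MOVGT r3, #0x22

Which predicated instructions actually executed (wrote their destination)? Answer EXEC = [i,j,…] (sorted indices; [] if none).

EXEC = [3,5]

[0] flags=1000 → (cmp)
[1] flags=1000 VS?F → skip
[2] flags=1000 GT?F → skip
[3] flags=1000 LT?T → r3=0xca
[4] flags=0010 → (cmp)
[5] flags=0010 HI?T → r2=0x7e
[6] flags=0010 LE?F → skip
[7] flags=0011 → (cmp)
[8] flags=0011 LS?F → skip
[9] flags=0011 GT?F → skip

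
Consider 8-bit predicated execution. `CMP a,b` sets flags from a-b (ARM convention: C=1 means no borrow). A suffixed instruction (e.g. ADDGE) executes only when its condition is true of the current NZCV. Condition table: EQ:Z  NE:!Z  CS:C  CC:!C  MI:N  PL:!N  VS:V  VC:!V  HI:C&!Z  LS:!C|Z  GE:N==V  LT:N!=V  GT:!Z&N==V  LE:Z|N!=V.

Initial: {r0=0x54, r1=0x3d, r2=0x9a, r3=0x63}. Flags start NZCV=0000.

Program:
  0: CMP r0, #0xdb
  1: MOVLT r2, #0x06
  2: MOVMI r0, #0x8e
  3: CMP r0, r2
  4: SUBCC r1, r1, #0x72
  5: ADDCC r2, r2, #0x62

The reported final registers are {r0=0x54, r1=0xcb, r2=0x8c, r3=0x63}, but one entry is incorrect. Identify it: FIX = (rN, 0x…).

FIX = (r2, 0xfc)

0: ✓ CMP  NZCV=0000
1: · MOVLT
2: · MOVMI
3: ✓ CMP  NZCV=1001
4: ✓ SUBCC  r1←0xcb
5: ✓ ADDCC  r2←0xfc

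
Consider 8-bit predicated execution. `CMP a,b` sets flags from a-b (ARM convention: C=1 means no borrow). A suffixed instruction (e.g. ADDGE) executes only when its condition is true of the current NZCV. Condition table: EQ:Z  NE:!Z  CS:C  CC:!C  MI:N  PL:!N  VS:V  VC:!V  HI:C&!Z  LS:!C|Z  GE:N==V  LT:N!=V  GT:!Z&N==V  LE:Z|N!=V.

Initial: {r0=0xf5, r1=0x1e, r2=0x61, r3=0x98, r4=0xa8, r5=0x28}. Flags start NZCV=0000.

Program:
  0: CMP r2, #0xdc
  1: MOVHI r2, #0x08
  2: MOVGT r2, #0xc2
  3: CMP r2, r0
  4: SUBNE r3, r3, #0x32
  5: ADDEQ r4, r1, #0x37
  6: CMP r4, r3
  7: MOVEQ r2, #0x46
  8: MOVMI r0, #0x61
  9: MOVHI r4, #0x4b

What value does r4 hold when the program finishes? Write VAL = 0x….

VAL = 0x4b

[0] flags=1001 → (cmp)
[1] flags=1001 HI?F → skip
[2] flags=1001 GT?T → r2=0xc2
[3] flags=1000 → (cmp)
[4] flags=1000 NE?T → r3=0x66
[5] flags=1000 EQ?F → skip
[6] flags=0011 → (cmp)
[7] flags=0011 EQ?F → skip
[8] flags=0011 MI?F → skip
[9] flags=0011 HI?T → r4=0x4b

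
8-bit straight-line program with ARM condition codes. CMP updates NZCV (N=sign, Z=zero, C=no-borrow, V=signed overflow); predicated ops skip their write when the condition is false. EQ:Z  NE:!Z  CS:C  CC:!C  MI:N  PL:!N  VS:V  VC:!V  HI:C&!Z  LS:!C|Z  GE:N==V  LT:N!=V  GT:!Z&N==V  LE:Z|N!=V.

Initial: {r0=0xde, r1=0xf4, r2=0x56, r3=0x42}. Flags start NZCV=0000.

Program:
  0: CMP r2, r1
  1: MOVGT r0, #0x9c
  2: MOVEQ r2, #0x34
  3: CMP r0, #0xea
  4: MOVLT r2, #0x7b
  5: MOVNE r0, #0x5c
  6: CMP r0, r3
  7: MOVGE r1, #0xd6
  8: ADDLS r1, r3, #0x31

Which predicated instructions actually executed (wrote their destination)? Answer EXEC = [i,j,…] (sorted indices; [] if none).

EXEC = [1,4,5,7]

[0] flags=0000 → (cmp)
[1] flags=0000 GT?T → r0=0x9c
[2] flags=0000 EQ?F → skip
[3] flags=1000 → (cmp)
[4] flags=1000 LT?T → r2=0x7b
[5] flags=1000 NE?T → r0=0x5c
[6] flags=0010 → (cmp)
[7] flags=0010 GE?T → r1=0xd6
[8] flags=0010 LS?F → skip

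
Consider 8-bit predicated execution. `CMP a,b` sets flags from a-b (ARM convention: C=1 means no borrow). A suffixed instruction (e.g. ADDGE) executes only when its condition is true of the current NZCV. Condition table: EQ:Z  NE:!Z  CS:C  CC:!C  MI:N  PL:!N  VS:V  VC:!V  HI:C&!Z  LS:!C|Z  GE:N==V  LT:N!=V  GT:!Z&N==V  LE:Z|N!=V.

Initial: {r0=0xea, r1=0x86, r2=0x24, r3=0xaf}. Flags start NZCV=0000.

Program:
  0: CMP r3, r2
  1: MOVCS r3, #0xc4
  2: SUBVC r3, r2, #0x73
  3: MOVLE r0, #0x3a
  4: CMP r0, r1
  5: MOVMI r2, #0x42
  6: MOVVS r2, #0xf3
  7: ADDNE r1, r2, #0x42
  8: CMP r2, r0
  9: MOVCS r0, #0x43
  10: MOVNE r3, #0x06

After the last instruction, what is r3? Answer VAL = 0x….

0: ✓ CMP  NZCV=1010
1: ✓ MOVCS  r3←0xc4
2: ✓ SUBVC  r3←0xb1
3: ✓ MOVLE  r0←0x3a
4: ✓ CMP  NZCV=1001
5: ✓ MOVMI  r2←0x42
6: ✓ MOVVS  r2←0xf3
7: ✓ ADDNE  r1←0x35
8: ✓ CMP  NZCV=1010
9: ✓ MOVCS  r0←0x43
10: ✓ MOVNE  r3←0x06

VAL = 0x06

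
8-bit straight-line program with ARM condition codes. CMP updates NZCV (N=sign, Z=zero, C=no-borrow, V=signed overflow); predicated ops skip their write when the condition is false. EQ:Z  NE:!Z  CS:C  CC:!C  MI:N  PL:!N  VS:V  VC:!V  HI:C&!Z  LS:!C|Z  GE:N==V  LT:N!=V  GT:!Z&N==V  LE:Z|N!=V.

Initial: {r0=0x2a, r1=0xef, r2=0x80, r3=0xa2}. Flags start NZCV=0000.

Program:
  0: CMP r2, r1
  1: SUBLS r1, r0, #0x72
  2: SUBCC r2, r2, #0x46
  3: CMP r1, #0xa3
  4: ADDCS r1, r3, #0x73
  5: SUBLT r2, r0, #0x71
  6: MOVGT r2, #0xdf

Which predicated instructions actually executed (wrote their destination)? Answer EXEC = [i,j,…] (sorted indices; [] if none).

EXEC = [1,2,4,6]

0: ✓ CMP  NZCV=1000
1: ✓ SUBLS  r1←0xb8
2: ✓ SUBCC  r2←0x3a
3: ✓ CMP  NZCV=0010
4: ✓ ADDCS  r1←0x15
5: · SUBLT
6: ✓ MOVGT  r2←0xdf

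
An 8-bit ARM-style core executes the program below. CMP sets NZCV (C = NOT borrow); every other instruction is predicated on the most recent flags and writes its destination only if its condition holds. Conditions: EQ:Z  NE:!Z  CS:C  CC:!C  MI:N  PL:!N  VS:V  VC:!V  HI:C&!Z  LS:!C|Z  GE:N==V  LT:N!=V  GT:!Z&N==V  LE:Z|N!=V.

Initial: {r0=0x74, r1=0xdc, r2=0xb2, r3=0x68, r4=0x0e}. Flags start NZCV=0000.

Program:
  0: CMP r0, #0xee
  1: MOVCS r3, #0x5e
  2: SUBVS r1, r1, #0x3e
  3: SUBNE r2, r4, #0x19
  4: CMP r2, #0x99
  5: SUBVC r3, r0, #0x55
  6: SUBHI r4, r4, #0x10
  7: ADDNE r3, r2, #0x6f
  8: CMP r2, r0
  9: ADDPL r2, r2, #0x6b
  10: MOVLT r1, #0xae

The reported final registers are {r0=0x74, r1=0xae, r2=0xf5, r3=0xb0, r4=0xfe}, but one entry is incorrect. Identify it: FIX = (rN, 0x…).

FIX = (r3, 0x64)

0: ✓ CMP  NZCV=1001
1: · MOVCS
2: ✓ SUBVS  r1←0x9e
3: ✓ SUBNE  r2←0xf5
4: ✓ CMP  NZCV=0010
5: ✓ SUBVC  r3←0x1f
6: ✓ SUBHI  r4←0xfe
7: ✓ ADDNE  r3←0x64
8: ✓ CMP  NZCV=1010
9: · ADDPL
10: ✓ MOVLT  r1←0xae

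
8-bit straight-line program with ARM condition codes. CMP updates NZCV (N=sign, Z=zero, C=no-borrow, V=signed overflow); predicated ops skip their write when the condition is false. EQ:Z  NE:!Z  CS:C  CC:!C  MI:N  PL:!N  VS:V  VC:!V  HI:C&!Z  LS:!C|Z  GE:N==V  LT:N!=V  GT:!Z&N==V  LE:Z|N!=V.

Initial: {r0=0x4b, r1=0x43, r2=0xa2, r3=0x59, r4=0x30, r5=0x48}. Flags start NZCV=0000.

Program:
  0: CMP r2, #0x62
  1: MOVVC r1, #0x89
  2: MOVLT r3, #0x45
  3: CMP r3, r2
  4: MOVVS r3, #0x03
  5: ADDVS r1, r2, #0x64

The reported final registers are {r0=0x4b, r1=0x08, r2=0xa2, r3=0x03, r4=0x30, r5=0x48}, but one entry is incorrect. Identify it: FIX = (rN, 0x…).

[0] flags=0011 → (cmp)
[1] flags=0011 VC?F → skip
[2] flags=0011 LT?T → r3=0x45
[3] flags=1001 → (cmp)
[4] flags=1001 VS?T → r3=0x03
[5] flags=1001 VS?T → r1=0x06

FIX = (r1, 0x06)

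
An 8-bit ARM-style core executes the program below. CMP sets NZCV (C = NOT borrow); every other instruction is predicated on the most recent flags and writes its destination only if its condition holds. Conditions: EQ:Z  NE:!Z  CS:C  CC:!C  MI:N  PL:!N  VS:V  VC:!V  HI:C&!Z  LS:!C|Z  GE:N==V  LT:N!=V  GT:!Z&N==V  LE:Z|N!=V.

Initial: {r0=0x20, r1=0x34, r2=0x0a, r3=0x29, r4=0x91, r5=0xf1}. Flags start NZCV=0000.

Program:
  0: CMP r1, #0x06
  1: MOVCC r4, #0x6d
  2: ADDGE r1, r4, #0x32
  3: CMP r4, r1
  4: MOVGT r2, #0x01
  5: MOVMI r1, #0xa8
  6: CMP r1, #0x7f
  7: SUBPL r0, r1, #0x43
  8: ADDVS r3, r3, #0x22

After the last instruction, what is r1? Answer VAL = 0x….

[0] flags=0010 → (cmp)
[1] flags=0010 CC?F → skip
[2] flags=0010 GE?T → r1=0xc3
[3] flags=1000 → (cmp)
[4] flags=1000 GT?F → skip
[5] flags=1000 MI?T → r1=0xa8
[6] flags=0011 → (cmp)
[7] flags=0011 PL?T → r0=0x65
[8] flags=0011 VS?T → r3=0x4b

VAL = 0xa8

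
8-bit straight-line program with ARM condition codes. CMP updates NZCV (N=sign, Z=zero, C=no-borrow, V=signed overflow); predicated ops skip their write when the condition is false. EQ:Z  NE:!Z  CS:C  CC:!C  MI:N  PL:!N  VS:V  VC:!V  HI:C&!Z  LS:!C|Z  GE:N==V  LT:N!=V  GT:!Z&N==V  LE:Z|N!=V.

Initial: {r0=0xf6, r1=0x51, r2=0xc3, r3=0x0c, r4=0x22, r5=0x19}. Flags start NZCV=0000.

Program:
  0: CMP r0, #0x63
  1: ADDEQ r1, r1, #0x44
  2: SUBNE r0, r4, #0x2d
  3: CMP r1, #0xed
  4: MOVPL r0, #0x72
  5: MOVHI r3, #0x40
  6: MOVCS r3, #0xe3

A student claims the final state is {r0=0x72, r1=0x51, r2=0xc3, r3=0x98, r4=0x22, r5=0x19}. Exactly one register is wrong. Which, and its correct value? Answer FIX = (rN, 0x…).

0: ✓ CMP  NZCV=1010
1: · ADDEQ
2: ✓ SUBNE  r0←0xf5
3: ✓ CMP  NZCV=0000
4: ✓ MOVPL  r0←0x72
5: · MOVHI
6: · MOVCS

FIX = (r3, 0x0c)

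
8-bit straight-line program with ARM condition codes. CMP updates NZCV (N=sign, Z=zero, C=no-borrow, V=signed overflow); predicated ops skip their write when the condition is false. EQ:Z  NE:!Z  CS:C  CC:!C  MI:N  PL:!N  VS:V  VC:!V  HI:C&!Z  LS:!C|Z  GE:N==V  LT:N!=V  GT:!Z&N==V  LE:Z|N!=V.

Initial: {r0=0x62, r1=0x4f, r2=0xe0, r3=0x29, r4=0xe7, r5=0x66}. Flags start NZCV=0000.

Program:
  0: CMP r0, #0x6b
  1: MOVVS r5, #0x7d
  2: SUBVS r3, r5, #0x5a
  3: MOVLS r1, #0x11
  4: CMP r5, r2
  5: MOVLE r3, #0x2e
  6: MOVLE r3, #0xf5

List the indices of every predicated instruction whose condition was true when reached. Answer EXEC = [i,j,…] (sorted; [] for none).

0: ✓ CMP  NZCV=1000
1: · MOVVS
2: · SUBVS
3: ✓ MOVLS  r1←0x11
4: ✓ CMP  NZCV=1001
5: · MOVLE
6: · MOVLE

EXEC = [3]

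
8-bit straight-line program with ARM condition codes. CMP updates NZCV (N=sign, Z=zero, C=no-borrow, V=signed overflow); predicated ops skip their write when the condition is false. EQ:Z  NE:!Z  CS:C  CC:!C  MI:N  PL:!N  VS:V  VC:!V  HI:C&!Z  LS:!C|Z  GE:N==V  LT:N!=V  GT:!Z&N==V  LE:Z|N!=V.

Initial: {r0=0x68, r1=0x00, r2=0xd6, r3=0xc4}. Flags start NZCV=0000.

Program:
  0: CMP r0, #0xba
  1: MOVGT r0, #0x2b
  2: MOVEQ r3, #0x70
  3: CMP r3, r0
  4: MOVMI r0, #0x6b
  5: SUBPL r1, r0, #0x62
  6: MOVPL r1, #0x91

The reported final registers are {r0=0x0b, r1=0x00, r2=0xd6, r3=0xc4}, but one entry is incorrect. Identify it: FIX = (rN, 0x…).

0: ✓ CMP  NZCV=1001
1: ✓ MOVGT  r0←0x2b
2: · MOVEQ
3: ✓ CMP  NZCV=1010
4: ✓ MOVMI  r0←0x6b
5: · SUBPL
6: · MOVPL

FIX = (r0, 0x6b)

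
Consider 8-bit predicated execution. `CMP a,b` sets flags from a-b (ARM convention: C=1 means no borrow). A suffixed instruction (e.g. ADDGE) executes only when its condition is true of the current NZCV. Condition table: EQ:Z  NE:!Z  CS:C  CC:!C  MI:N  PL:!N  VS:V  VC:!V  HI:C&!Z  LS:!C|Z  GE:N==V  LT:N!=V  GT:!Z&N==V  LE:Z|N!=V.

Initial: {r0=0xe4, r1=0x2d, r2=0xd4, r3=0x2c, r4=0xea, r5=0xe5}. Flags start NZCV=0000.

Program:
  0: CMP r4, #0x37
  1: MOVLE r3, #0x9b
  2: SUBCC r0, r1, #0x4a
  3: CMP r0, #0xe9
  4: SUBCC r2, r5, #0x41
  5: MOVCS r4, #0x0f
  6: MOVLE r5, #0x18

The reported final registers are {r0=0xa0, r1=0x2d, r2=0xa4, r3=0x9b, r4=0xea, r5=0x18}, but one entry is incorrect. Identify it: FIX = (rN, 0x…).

[0] flags=1010 → (cmp)
[1] flags=1010 LE?T → r3=0x9b
[2] flags=1010 CC?F → skip
[3] flags=1000 → (cmp)
[4] flags=1000 CC?T → r2=0xa4
[5] flags=1000 CS?F → skip
[6] flags=1000 LE?T → r5=0x18

FIX = (r0, 0xe4)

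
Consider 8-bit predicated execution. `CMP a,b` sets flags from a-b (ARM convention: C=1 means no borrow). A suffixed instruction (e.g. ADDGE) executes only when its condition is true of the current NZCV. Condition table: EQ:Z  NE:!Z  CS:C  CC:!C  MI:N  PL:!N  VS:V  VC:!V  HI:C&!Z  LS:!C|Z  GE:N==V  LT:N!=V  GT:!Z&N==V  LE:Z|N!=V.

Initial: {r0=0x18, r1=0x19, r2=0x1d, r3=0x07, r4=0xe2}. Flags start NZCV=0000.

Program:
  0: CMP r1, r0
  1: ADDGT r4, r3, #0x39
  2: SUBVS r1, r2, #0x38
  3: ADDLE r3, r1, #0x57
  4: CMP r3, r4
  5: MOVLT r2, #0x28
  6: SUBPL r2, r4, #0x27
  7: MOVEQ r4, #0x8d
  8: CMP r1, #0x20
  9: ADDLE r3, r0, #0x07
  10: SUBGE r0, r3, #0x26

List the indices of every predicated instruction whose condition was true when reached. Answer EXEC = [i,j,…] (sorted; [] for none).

[0] flags=0010 → (cmp)
[1] flags=0010 GT?T → r4=0x40
[2] flags=0010 VS?F → skip
[3] flags=0010 LE?F → skip
[4] flags=1000 → (cmp)
[5] flags=1000 LT?T → r2=0x28
[6] flags=1000 PL?F → skip
[7] flags=1000 EQ?F → skip
[8] flags=1000 → (cmp)
[9] flags=1000 LE?T → r3=0x1f
[10] flags=1000 GE?F → skip

EXEC = [1,5,9]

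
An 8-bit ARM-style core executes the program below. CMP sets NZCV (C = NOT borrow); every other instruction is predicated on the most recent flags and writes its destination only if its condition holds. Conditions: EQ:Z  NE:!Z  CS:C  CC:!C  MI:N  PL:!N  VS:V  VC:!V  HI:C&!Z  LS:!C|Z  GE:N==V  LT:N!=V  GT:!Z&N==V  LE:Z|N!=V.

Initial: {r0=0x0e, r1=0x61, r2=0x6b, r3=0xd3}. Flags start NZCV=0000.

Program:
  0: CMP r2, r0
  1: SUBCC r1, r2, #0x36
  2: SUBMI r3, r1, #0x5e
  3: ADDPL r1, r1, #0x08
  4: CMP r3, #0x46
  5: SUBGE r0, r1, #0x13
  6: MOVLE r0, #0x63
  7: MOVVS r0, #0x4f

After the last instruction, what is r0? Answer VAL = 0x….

VAL = 0x63

[0] flags=0010 → (cmp)
[1] flags=0010 CC?F → skip
[2] flags=0010 MI?F → skip
[3] flags=0010 PL?T → r1=0x69
[4] flags=1010 → (cmp)
[5] flags=1010 GE?F → skip
[6] flags=1010 LE?T → r0=0x63
[7] flags=1010 VS?F → skip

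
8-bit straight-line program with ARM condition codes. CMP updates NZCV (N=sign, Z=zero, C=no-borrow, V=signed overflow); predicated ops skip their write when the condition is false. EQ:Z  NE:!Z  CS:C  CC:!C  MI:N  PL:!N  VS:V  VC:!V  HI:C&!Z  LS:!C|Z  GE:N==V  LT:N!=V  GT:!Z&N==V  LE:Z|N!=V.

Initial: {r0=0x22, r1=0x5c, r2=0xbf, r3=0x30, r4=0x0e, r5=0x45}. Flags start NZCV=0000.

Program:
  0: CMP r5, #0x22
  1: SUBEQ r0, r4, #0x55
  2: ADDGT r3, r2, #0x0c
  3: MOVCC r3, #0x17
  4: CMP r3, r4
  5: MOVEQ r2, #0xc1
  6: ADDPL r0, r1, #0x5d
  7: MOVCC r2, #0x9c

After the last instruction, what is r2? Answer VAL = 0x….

VAL = 0xbf

0: ✓ CMP  NZCV=0010
1: · SUBEQ
2: ✓ ADDGT  r3←0xcb
3: · MOVCC
4: ✓ CMP  NZCV=1010
5: · MOVEQ
6: · ADDPL
7: · MOVCC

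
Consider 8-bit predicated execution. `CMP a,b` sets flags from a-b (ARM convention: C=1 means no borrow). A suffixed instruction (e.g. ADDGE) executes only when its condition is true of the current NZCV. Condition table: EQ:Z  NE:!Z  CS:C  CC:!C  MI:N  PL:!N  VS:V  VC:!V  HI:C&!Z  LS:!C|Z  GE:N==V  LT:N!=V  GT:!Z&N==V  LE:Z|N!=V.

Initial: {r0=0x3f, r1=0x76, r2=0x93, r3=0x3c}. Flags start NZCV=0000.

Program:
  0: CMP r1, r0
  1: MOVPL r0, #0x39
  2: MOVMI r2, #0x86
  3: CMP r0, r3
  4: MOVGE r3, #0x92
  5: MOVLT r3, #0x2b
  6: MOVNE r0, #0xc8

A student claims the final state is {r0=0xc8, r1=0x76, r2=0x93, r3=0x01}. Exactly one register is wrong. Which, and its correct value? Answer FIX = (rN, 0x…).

0: ✓ CMP  NZCV=0010
1: ✓ MOVPL  r0←0x39
2: · MOVMI
3: ✓ CMP  NZCV=1000
4: · MOVGE
5: ✓ MOVLT  r3←0x2b
6: ✓ MOVNE  r0←0xc8

FIX = (r3, 0x2b)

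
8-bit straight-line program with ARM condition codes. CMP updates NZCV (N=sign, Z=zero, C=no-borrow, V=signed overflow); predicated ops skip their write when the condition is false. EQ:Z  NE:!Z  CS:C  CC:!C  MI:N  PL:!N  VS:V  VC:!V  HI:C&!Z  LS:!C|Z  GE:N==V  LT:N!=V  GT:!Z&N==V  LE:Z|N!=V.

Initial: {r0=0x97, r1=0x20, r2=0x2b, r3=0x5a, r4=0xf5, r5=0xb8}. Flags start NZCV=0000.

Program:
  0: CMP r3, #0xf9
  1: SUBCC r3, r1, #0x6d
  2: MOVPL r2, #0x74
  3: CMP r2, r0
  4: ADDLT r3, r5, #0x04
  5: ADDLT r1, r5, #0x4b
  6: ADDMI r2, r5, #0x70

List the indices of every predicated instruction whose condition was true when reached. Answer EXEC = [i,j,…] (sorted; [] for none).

0: ✓ CMP  NZCV=0000
1: ✓ SUBCC  r3←0xb3
2: ✓ MOVPL  r2←0x74
3: ✓ CMP  NZCV=1001
4: · ADDLT
5: · ADDLT
6: ✓ ADDMI  r2←0x28

EXEC = [1,2,6]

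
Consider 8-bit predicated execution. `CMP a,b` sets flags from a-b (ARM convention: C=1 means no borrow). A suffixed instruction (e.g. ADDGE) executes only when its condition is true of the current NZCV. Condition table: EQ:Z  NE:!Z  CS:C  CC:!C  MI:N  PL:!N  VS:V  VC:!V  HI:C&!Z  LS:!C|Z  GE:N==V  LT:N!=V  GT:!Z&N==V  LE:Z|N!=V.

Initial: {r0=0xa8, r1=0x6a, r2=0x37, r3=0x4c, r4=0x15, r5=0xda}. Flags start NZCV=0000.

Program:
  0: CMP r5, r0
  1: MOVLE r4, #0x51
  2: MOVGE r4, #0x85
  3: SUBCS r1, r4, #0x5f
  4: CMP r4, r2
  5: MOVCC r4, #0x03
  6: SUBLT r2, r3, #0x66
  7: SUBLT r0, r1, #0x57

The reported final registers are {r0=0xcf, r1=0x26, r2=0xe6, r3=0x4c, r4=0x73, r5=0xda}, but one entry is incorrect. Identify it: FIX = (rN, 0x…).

0: ✓ CMP  NZCV=0010
1: · MOVLE
2: ✓ MOVGE  r4←0x85
3: ✓ SUBCS  r1←0x26
4: ✓ CMP  NZCV=0011
5: · MOVCC
6: ✓ SUBLT  r2←0xe6
7: ✓ SUBLT  r0←0xcf

FIX = (r4, 0x85)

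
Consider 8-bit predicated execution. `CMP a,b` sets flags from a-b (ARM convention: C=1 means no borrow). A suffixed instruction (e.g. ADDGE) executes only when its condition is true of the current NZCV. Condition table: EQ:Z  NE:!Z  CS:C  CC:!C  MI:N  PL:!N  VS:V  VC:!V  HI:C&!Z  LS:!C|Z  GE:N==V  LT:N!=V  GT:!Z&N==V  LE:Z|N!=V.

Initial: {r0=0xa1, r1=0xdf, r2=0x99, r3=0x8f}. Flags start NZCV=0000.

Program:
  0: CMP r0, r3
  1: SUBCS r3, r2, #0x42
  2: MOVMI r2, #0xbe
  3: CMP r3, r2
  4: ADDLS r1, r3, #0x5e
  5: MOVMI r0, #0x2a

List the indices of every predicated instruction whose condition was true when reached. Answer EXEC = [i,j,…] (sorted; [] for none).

EXEC = [1,4,5]

0: ✓ CMP  NZCV=0010
1: ✓ SUBCS  r3←0x57
2: · MOVMI
3: ✓ CMP  NZCV=1001
4: ✓ ADDLS  r1←0xb5
5: ✓ MOVMI  r0←0x2a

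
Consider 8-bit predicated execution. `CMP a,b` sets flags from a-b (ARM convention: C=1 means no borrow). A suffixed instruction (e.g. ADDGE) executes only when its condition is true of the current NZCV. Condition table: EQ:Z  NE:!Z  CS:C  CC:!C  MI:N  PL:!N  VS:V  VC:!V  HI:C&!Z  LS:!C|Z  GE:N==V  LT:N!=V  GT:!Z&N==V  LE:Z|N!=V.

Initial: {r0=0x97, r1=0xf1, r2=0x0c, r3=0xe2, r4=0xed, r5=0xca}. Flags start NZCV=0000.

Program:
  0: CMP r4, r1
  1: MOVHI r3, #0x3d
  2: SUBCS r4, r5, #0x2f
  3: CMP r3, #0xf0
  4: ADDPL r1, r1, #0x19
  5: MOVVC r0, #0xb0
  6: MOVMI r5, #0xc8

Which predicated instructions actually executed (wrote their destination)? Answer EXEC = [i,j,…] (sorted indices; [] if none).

EXEC = [5,6]

[0] flags=1000 → (cmp)
[1] flags=1000 HI?F → skip
[2] flags=1000 CS?F → skip
[3] flags=1000 → (cmp)
[4] flags=1000 PL?F → skip
[5] flags=1000 VC?T → r0=0xb0
[6] flags=1000 MI?T → r5=0xc8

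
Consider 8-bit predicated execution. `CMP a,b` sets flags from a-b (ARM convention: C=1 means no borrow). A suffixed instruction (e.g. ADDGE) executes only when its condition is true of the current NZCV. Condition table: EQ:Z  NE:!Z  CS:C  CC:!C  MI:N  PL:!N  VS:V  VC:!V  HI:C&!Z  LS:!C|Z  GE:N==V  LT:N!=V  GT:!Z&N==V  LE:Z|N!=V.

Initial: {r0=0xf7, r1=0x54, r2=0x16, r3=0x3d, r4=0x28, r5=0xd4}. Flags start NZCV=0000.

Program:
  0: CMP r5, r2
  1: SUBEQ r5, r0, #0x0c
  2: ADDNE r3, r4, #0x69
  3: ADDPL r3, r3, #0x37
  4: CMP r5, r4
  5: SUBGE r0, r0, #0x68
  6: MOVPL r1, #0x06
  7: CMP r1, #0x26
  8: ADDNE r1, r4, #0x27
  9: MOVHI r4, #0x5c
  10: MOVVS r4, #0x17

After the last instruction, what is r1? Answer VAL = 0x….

0: ✓ CMP  NZCV=1010
1: · SUBEQ
2: ✓ ADDNE  r3←0x91
3: · ADDPL
4: ✓ CMP  NZCV=1010
5: · SUBGE
6: · MOVPL
7: ✓ CMP  NZCV=0010
8: ✓ ADDNE  r1←0x4f
9: ✓ MOVHI  r4←0x5c
10: · MOVVS

VAL = 0x4f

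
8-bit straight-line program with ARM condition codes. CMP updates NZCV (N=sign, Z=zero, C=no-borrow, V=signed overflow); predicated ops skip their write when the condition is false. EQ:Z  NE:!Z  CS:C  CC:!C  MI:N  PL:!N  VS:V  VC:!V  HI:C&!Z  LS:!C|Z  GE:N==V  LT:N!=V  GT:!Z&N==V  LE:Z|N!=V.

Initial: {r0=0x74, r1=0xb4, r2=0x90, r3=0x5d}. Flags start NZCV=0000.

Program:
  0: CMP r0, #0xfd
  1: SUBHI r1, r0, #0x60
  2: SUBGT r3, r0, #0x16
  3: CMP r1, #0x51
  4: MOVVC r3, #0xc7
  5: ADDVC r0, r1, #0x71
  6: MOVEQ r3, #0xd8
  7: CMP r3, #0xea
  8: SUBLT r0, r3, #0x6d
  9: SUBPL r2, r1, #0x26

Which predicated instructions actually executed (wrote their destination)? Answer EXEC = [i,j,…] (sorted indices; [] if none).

EXEC = [2,9]

0: ✓ CMP  NZCV=0000
1: · SUBHI
2: ✓ SUBGT  r3←0x5e
3: ✓ CMP  NZCV=0011
4: · MOVVC
5: · ADDVC
6: · MOVEQ
7: ✓ CMP  NZCV=0000
8: · SUBLT
9: ✓ SUBPL  r2←0x8e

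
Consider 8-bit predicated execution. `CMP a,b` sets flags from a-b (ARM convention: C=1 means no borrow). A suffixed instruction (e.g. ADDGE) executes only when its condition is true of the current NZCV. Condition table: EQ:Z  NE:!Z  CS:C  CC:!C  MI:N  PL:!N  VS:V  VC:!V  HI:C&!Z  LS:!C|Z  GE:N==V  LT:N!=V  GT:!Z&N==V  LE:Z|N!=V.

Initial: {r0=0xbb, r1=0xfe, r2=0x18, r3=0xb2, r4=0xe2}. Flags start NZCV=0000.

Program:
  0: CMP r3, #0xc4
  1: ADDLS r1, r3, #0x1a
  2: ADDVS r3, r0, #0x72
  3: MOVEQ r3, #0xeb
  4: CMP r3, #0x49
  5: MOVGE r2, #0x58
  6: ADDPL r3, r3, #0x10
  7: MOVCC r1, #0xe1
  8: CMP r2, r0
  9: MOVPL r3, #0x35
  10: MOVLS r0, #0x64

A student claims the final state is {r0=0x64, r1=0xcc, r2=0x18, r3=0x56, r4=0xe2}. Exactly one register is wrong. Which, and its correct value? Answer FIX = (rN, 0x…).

[0] flags=1000 → (cmp)
[1] flags=1000 LS?T → r1=0xcc
[2] flags=1000 VS?F → skip
[3] flags=1000 EQ?F → skip
[4] flags=0011 → (cmp)
[5] flags=0011 GE?F → skip
[6] flags=0011 PL?T → r3=0xc2
[7] flags=0011 CC?F → skip
[8] flags=0000 → (cmp)
[9] flags=0000 PL?T → r3=0x35
[10] flags=0000 LS?T → r0=0x64

FIX = (r3, 0x35)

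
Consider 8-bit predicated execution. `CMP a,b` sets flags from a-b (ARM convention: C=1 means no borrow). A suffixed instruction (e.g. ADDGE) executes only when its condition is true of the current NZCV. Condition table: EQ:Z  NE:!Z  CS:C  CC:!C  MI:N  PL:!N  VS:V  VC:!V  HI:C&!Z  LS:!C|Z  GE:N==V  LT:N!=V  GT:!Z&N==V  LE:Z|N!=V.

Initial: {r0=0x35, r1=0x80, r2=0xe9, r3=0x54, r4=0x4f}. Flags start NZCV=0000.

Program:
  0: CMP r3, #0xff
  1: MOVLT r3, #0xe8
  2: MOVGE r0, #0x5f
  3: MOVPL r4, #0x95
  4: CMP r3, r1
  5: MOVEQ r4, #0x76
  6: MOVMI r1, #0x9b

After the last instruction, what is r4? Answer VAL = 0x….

VAL = 0x95

[0] flags=0000 → (cmp)
[1] flags=0000 LT?F → skip
[2] flags=0000 GE?T → r0=0x5f
[3] flags=0000 PL?T → r4=0x95
[4] flags=1001 → (cmp)
[5] flags=1001 EQ?F → skip
[6] flags=1001 MI?T → r1=0x9b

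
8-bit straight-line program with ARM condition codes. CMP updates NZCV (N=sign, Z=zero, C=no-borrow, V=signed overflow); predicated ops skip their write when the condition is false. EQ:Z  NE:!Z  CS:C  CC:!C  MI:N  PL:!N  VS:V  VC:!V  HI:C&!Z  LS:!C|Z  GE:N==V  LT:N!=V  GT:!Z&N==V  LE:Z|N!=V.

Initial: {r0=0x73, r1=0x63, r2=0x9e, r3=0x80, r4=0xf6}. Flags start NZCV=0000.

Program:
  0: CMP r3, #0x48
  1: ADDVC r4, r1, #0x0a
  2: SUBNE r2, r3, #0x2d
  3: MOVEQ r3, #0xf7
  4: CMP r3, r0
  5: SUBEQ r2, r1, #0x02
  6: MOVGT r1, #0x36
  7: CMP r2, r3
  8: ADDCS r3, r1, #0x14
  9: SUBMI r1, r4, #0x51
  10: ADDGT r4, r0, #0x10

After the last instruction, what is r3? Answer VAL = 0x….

VAL = 0x80

[0] flags=0011 → (cmp)
[1] flags=0011 VC?F → skip
[2] flags=0011 NE?T → r2=0x53
[3] flags=0011 EQ?F → skip
[4] flags=0011 → (cmp)
[5] flags=0011 EQ?F → skip
[6] flags=0011 GT?F → skip
[7] flags=1001 → (cmp)
[8] flags=1001 CS?F → skip
[9] flags=1001 MI?T → r1=0xa5
[10] flags=1001 GT?T → r4=0x83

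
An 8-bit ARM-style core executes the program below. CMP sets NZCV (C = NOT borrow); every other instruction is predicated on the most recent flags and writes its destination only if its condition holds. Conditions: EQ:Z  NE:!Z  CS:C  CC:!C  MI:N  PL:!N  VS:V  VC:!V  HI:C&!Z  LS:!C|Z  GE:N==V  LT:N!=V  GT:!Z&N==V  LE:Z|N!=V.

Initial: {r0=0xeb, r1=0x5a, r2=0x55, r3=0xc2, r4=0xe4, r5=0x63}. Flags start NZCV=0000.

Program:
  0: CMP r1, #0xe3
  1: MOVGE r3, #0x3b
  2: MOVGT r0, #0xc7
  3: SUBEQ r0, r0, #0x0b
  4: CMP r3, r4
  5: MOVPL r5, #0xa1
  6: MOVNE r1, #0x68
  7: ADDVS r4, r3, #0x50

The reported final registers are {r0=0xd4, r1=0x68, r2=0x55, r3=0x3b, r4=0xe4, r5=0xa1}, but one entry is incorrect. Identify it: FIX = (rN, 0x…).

FIX = (r0, 0xc7)

[0] flags=0000 → (cmp)
[1] flags=0000 GE?T → r3=0x3b
[2] flags=0000 GT?T → r0=0xc7
[3] flags=0000 EQ?F → skip
[4] flags=0000 → (cmp)
[5] flags=0000 PL?T → r5=0xa1
[6] flags=0000 NE?T → r1=0x68
[7] flags=0000 VS?F → skip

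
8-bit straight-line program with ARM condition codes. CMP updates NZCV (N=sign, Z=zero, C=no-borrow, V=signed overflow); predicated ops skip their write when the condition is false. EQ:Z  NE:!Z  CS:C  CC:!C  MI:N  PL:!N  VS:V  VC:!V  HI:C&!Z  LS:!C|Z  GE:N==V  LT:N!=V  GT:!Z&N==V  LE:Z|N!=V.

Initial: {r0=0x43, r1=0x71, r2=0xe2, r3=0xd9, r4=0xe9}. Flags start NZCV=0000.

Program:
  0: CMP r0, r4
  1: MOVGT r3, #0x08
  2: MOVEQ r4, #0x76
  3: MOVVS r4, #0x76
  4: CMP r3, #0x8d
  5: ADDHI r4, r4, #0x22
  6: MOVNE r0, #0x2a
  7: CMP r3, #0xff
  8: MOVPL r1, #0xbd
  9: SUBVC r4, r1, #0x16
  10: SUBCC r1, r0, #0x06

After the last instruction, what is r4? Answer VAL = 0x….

VAL = 0xa7

[0] flags=0000 → (cmp)
[1] flags=0000 GT?T → r3=0x08
[2] flags=0000 EQ?F → skip
[3] flags=0000 VS?F → skip
[4] flags=0000 → (cmp)
[5] flags=0000 HI?F → skip
[6] flags=0000 NE?T → r0=0x2a
[7] flags=0000 → (cmp)
[8] flags=0000 PL?T → r1=0xbd
[9] flags=0000 VC?T → r4=0xa7
[10] flags=0000 CC?T → r1=0x24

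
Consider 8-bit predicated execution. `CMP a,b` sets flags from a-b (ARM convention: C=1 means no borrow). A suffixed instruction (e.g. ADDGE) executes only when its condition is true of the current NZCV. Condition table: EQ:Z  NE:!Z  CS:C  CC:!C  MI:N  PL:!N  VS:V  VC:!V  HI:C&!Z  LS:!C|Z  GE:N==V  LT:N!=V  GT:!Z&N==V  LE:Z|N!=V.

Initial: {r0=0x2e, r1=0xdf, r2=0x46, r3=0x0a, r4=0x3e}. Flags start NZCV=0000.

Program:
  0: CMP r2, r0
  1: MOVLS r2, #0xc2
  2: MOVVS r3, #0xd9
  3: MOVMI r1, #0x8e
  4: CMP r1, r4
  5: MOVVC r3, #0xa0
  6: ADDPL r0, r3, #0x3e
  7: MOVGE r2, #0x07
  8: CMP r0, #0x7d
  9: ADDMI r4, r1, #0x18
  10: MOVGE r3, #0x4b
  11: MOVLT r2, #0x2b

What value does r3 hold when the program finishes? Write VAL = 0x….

VAL = 0xa0

0: ✓ CMP  NZCV=0010
1: · MOVLS
2: · MOVVS
3: · MOVMI
4: ✓ CMP  NZCV=1010
5: ✓ MOVVC  r3←0xa0
6: · ADDPL
7: · MOVGE
8: ✓ CMP  NZCV=1000
9: ✓ ADDMI  r4←0xf7
10: · MOVGE
11: ✓ MOVLT  r2←0x2b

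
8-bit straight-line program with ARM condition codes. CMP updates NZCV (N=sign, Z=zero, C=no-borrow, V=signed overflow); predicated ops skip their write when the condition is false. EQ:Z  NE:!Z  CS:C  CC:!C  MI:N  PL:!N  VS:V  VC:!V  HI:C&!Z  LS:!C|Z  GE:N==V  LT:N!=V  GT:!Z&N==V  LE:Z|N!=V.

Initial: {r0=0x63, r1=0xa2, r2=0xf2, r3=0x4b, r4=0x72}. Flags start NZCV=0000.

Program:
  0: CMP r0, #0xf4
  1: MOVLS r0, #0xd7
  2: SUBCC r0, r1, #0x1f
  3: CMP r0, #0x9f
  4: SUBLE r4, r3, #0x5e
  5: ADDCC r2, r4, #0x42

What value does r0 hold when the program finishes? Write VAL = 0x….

VAL = 0x83

[0] flags=0000 → (cmp)
[1] flags=0000 LS?T → r0=0xd7
[2] flags=0000 CC?T → r0=0x83
[3] flags=1000 → (cmp)
[4] flags=1000 LE?T → r4=0xed
[5] flags=1000 CC?T → r2=0x2f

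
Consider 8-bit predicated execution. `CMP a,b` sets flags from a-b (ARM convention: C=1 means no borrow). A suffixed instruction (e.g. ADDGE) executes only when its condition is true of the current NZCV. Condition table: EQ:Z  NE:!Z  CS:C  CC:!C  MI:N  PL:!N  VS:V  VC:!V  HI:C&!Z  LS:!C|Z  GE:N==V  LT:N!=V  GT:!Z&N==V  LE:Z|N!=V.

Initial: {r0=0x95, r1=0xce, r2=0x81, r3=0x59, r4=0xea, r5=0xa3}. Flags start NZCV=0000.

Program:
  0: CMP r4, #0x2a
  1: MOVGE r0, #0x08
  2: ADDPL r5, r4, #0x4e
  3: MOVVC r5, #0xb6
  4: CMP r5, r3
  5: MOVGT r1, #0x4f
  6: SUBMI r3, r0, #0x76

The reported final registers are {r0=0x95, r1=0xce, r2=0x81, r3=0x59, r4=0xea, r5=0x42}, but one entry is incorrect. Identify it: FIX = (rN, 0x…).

FIX = (r5, 0xb6)

0: ✓ CMP  NZCV=1010
1: · MOVGE
2: · ADDPL
3: ✓ MOVVC  r5←0xb6
4: ✓ CMP  NZCV=0011
5: · MOVGT
6: · SUBMI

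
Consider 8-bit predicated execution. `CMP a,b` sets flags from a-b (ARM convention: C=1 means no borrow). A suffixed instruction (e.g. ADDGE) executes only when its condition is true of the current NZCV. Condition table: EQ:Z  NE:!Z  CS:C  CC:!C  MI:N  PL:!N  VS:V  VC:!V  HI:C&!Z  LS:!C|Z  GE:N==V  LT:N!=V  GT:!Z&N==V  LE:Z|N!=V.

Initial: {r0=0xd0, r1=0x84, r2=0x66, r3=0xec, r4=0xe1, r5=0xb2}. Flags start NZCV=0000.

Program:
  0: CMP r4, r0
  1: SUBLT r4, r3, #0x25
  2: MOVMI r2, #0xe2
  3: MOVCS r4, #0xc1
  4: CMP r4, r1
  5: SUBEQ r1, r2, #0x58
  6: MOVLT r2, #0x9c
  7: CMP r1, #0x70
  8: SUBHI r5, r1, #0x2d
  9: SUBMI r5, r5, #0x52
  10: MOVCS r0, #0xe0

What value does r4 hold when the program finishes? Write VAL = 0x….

VAL = 0xc1

[0] flags=0010 → (cmp)
[1] flags=0010 LT?F → skip
[2] flags=0010 MI?F → skip
[3] flags=0010 CS?T → r4=0xc1
[4] flags=0010 → (cmp)
[5] flags=0010 EQ?F → skip
[6] flags=0010 LT?F → skip
[7] flags=0011 → (cmp)
[8] flags=0011 HI?T → r5=0x57
[9] flags=0011 MI?F → skip
[10] flags=0011 CS?T → r0=0xe0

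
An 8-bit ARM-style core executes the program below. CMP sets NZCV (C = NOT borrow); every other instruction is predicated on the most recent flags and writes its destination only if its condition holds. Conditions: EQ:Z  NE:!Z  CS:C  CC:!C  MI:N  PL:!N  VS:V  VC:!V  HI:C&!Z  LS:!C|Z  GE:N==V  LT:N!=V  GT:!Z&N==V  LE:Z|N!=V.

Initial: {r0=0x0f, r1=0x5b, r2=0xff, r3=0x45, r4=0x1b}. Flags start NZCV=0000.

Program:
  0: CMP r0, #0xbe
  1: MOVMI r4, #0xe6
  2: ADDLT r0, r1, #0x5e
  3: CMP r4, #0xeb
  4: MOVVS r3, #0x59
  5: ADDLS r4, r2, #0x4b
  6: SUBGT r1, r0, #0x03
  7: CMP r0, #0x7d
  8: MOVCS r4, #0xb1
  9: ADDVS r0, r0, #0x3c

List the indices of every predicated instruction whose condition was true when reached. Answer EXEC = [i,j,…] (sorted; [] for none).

EXEC = [5,6]

0: ✓ CMP  NZCV=0000
1: · MOVMI
2: · ADDLT
3: ✓ CMP  NZCV=0000
4: · MOVVS
5: ✓ ADDLS  r4←0x4a
6: ✓ SUBGT  r1←0x0c
7: ✓ CMP  NZCV=1000
8: · MOVCS
9: · ADDVS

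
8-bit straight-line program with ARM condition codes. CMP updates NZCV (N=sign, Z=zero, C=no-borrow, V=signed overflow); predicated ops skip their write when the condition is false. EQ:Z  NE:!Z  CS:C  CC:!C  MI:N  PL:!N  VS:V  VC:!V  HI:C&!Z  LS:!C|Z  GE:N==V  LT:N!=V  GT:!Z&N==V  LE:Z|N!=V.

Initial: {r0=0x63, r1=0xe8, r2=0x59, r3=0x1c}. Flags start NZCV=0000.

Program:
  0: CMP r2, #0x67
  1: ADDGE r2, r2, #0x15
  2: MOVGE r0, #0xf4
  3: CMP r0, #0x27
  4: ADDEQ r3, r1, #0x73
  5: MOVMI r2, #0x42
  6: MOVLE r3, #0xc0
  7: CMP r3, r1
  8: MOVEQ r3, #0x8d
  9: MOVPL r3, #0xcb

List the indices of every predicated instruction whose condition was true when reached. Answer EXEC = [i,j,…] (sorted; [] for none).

[0] flags=1000 → (cmp)
[1] flags=1000 GE?F → skip
[2] flags=1000 GE?F → skip
[3] flags=0010 → (cmp)
[4] flags=0010 EQ?F → skip
[5] flags=0010 MI?F → skip
[6] flags=0010 LE?F → skip
[7] flags=0000 → (cmp)
[8] flags=0000 EQ?F → skip
[9] flags=0000 PL?T → r3=0xcb

EXEC = [9]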